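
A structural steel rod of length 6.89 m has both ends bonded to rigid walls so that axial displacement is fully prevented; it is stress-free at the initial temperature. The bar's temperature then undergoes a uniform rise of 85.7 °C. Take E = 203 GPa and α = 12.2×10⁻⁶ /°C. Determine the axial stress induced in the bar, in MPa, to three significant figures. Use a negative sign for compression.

-212 MPa

Free thermal expansion αLΔT = 12.2e-6 · 6890 · 85.7 = 7.204 mm.
The walls impose strain ε = −(7.204)/6890 = -1.0455e-03; σ = Eε = 203000 · -1.0455e-03 = -212.2 MPa.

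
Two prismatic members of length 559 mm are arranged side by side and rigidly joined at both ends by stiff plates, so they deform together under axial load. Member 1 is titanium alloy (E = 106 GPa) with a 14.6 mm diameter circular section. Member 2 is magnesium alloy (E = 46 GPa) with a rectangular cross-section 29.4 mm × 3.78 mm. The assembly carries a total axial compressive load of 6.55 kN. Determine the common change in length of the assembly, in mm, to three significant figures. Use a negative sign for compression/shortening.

-0.160 mm

A_1 = 167.4 mm².
A_2 = 111.1 mm².
Equal strain + equilibrium ⇒ each member carries load in proportion to AE: A₁E₁ = 17750000 N, A₂E₂ = 5112000 N, ΣAE = 22860000 N.
δ = PL/ΣAE = -6550·559/22860000 = -0.1602 mm.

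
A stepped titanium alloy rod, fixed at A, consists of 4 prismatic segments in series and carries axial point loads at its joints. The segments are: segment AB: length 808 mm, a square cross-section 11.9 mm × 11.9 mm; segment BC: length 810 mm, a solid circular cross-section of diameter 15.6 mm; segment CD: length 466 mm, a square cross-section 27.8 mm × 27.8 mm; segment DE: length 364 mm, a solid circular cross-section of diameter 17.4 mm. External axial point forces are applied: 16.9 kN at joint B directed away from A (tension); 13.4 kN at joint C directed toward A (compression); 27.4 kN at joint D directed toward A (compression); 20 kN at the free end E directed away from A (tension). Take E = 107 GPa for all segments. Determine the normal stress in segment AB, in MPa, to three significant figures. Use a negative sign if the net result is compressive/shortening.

-27.5 MPa

Internal axial forces (sectioning from the free end, tension +): N_DE = 20 kN, N_CD = -7.4 kN, N_BC = -20.8 kN, N_AB = -3.9 kN.
A_AB = 141.6 mm².
σ_AB = N_AB/A_AB = -3900/141.6 = -27.54 MPa.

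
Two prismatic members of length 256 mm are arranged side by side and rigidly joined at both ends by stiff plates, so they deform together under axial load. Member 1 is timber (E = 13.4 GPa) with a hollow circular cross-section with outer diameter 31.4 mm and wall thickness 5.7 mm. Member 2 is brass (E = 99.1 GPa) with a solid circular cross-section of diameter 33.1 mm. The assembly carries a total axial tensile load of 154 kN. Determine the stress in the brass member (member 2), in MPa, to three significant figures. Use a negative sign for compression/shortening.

167 MPa

A_1 = 460.2 mm².
A_2 = 860.5 mm².
Equal strain + equilibrium ⇒ each member carries load in proportion to AE: A₁E₁ = 6167000 N, A₂E₂ = 85270000 N, ΣAE = 91440000 N.
σ₂ = P·E₂/ΣAE = 154000·99100/91440000 = 166.9 MPa.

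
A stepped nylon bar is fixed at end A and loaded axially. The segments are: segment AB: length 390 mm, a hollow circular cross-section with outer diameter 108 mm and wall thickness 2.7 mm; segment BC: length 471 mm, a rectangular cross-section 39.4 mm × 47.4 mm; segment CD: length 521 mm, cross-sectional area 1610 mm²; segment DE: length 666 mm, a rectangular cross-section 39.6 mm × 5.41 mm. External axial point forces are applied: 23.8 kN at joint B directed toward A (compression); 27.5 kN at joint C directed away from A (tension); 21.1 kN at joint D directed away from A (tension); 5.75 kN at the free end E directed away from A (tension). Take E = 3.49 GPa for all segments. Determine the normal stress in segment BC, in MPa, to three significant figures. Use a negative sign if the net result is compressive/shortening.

Internal axial forces (sectioning from the free end, tension +): N_DE = 5.75 kN, N_CD = 26.85 kN, N_BC = 54.35 kN, N_AB = 30.55 kN.
A_BC = 1868 mm².
σ_BC = N_BC/A_BC = 54350/1868 = 29.1 MPa.

29.1 MPa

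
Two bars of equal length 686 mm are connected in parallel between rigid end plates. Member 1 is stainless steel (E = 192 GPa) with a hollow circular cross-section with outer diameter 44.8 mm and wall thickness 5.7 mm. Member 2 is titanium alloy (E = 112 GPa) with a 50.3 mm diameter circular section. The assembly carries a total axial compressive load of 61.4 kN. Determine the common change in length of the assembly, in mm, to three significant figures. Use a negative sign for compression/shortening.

A_1 = 700.2 mm².
A_2 = 1987 mm².
Equal strain + equilibrium ⇒ each member carries load in proportion to AE: A₁E₁ = 134400000 N, A₂E₂ = 222600000 N, ΣAE = 357000000 N.
δ = PL/ΣAE = -61400·686/357000000 = -0.118 mm.

-0.118 mm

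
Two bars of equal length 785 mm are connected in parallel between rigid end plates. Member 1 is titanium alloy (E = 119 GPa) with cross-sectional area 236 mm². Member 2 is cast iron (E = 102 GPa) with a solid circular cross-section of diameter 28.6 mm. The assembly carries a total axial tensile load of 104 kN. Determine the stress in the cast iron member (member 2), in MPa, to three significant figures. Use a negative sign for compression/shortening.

113 MPa

A_2 = 642.4 mm².
Equal strain + equilibrium ⇒ each member carries load in proportion to AE: A₁E₁ = 28080000 N, A₂E₂ = 65530000 N, ΣAE = 93610000 N.
σ₂ = P·E₂/ΣAE = 104000·102000/93610000 = 113.3 MPa.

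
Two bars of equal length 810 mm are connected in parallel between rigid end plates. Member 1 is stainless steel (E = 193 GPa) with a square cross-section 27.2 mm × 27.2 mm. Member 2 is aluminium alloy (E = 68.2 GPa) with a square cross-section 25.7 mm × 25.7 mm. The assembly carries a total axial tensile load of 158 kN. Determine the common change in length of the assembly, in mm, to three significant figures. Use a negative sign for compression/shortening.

0.681 mm

A_1 = 739.8 mm².
A_2 = 660.5 mm².
Equal strain + equilibrium ⇒ each member carries load in proportion to AE: A₁E₁ = 142800000 N, A₂E₂ = 45050000 N, ΣAE = 187800000 N.
δ = PL/ΣAE = 158000·810/187800000 = 0.6813 mm.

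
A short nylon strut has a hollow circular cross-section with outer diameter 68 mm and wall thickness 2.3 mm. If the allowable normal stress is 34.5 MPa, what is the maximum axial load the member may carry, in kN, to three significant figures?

A = 474.7 mm².
P_max = σ_allow · A = 34.5 · 474.7 = 16380 N = 16.38 kN.

16.4 kN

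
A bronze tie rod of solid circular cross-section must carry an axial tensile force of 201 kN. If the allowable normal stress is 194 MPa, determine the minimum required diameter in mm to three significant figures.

36.3 mm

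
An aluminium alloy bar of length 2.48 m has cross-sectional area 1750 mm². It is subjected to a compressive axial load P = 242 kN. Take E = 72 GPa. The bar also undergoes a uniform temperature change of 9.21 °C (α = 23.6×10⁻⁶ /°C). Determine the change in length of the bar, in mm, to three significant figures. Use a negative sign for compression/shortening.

-4.22 mm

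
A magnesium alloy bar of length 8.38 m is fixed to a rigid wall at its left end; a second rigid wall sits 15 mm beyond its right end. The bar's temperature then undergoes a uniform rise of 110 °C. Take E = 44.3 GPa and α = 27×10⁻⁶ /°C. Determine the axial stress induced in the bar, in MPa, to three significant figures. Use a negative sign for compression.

Free thermal expansion αLΔT = 27e-6 · 8380 · 110 = 24.89 mm.
The walls engage after the gap closes; constrained expansion = 24.89 − 15 = 9.889 mm.
The walls impose strain ε = −(9.889)/8380 = -1.1800e-03; σ = Eε = 44300 · -1.1800e-03 = -52.28 MPa.

-52.3 MPa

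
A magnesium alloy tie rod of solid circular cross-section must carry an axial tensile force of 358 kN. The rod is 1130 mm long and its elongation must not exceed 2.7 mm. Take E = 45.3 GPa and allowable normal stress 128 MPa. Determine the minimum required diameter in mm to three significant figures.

64.9 mm

Required area A ≥ P/σ_allow = 358000/128 = 2797 mm².
For a solid circular section, d ≥ √(4A/π) = 59.67 mm.
Elongation limit: A ≥ PL/(Eδ_allow) = 358000·1130/(45300·2.7) = 3307 mm² ⇒ d ≥ 64.89 mm.
The elongation limit governs.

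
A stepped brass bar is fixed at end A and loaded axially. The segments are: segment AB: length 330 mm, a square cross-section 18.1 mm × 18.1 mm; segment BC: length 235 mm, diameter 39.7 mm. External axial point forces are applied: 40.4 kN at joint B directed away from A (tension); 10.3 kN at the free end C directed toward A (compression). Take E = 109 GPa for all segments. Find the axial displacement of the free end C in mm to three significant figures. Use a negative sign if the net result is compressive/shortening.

Internal axial forces (sectioning from the free end, tension +): N_BC = -10.3 kN, N_AB = 30.1 kN.
A_AB = 327.6 mm².
A_BC = 1238 mm².
δ_AB = 30100·330/(327.6·109000) = 0.2782 mm
δ_BC = -10300·235/(1238·109000) = -0.01794 mm
δ = Σδ_i = 0.2602 mm.

0.260 mm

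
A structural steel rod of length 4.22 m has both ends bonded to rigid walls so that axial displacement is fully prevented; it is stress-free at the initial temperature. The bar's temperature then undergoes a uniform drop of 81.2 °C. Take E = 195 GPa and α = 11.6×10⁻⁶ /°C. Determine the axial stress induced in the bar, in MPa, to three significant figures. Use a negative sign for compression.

Free thermal expansion αLΔT = 11.6e-6 · 4220 · -81.2 = -3.975 mm.
The walls impose strain ε = −(-3.975)/4220 = 9.4192e-04; σ = Eε = 195000 · 9.4192e-04 = 183.7 MPa.

184 MPa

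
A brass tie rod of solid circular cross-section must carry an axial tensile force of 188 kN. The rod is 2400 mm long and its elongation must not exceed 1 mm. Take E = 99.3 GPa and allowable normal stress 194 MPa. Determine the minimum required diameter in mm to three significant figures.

Required area A ≥ P/σ_allow = 188000/194 = 969.1 mm².
For a solid circular section, d ≥ √(4A/π) = 35.13 mm.
Elongation limit: A ≥ PL/(Eδ_allow) = 188000·2400/(99300·1) = 4544 mm² ⇒ d ≥ 76.06 mm.
The elongation limit governs.

76.1 mm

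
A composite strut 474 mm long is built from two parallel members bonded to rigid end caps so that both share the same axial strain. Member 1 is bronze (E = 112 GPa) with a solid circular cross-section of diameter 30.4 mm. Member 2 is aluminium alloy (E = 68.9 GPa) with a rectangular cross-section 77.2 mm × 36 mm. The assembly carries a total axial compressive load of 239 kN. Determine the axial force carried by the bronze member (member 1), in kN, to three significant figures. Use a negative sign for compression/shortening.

A_1 = 725.8 mm².
A_2 = 2779 mm².
Equal strain + equilibrium ⇒ each member carries load in proportion to AE: A₁E₁ = 81290000 N, A₂E₂ = 191500000 N, ΣAE = 272800000 N.
F₁ = P·A₁E₁/ΣAE = -239000·81290000/272800000 = -71230 N.

-71.2 kN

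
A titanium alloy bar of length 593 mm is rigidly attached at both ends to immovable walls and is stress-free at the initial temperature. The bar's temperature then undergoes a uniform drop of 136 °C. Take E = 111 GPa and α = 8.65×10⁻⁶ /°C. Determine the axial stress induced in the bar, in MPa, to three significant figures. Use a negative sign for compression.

131 MPa

Free thermal expansion αLΔT = 8.65e-6 · 593 · -136 = -0.6976 mm.
The walls impose strain ε = −(-0.6976)/593 = 1.1764e-03; σ = Eε = 111000 · 1.1764e-03 = 130.6 MPa.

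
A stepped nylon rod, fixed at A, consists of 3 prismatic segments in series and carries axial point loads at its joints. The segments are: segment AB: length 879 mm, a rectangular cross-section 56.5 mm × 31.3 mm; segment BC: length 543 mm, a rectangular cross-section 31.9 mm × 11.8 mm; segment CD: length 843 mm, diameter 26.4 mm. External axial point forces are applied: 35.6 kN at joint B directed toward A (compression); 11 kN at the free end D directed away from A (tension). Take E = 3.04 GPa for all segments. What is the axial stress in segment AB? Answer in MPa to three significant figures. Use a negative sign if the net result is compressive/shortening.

Internal axial forces (sectioning from the free end, tension +): N_CD = 11 kN, N_BC = 11 kN, N_AB = -24.6 kN.
A_AB = 1768 mm².
σ_AB = N_AB/A_AB = -24600/1768 = -13.91 MPa.

-13.9 MPa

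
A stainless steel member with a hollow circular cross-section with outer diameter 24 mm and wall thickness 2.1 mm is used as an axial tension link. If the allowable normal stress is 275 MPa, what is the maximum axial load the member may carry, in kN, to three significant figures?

39.7 kN

A = 144.5 mm².
P_max = σ_allow · A = 275 · 144.5 = 39730 N = 39.73 kN.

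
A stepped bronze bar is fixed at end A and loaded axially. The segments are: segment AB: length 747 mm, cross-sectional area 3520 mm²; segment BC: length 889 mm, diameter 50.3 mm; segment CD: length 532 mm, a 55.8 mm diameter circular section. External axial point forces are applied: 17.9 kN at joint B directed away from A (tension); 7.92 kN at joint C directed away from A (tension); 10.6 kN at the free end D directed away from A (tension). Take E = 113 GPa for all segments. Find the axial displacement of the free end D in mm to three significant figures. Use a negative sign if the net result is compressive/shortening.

Internal axial forces (sectioning from the free end, tension +): N_CD = 10.6 kN, N_BC = 18.52 kN, N_AB = 36.42 kN.
A_BC = 1987 mm².
A_CD = 2445 mm².
δ_AB = 36420·747/(3520·113000) = 0.0684 mm
δ_BC = 18520·889/(1987·113000) = 0.07332 mm
δ_CD = 10600·532/(2445·113000) = 0.02041 mm
δ = Σδ_i = 0.1621 mm.

0.162 mm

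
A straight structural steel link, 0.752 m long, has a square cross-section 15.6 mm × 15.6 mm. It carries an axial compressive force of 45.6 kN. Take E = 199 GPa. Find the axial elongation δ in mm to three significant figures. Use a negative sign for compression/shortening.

-0.708 mm

A = 243.4 mm².
δ_mech = NL/(AE) = -45600·752/(243.4·199000) = -0.7081 mm.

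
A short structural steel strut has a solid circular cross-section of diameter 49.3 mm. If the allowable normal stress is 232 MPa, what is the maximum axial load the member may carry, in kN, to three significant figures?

A = 1909 mm².
P_max = σ_allow · A = 232 · 1909 = 442900 N = 442.9 kN.

443 kN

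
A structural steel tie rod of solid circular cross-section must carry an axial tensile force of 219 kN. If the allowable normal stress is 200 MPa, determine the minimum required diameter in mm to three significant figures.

37.3 mm

Required area A ≥ P/σ_allow = 219000/200 = 1095 mm².
For a solid circular section, d ≥ √(4A/π) = 37.34 mm.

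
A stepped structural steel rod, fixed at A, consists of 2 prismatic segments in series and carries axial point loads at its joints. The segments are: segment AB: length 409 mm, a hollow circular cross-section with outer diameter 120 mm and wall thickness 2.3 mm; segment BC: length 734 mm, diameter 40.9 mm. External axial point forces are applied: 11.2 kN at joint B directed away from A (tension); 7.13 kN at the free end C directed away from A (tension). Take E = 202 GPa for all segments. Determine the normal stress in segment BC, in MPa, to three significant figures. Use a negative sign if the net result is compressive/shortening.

5.43 MPa

Internal axial forces (sectioning from the free end, tension +): N_BC = 7.13 kN, N_AB = 18.33 kN.
A_BC = 1314 mm².
σ_BC = N_BC/A_BC = 7130/1314 = 5.427 MPa.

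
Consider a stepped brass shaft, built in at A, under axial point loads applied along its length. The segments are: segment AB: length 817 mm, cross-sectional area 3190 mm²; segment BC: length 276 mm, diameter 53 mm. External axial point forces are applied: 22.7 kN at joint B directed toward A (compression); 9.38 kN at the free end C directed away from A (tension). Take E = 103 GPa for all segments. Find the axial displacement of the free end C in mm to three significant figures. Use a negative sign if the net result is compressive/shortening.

Internal axial forces (sectioning from the free end, tension +): N_BC = 9.38 kN, N_AB = -13.32 kN.
A_BC = 2206 mm².
δ_AB = -13320·817/(3190·103000) = -0.03312 mm
δ_BC = 9380·276/(2206·103000) = 0.01139 mm
δ = Σδ_i = -0.02173 mm.

-0.0217 mm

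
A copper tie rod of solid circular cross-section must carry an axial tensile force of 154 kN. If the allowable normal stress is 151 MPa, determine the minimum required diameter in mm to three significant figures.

Required area A ≥ P/σ_allow = 154000/151 = 1020 mm².
For a solid circular section, d ≥ √(4A/π) = 36.04 mm.

36.0 mm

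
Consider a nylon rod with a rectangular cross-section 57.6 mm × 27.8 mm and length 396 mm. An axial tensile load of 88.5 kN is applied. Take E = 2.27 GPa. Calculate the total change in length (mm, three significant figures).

9.64 mm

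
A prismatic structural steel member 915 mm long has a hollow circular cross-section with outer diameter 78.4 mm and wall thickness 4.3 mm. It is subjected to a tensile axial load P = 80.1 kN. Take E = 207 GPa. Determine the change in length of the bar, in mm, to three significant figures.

A = 1001 mm².
δ_mech = NL/(AE) = 80100·915/(1001·207000) = 0.3537 mm.

0.354 mm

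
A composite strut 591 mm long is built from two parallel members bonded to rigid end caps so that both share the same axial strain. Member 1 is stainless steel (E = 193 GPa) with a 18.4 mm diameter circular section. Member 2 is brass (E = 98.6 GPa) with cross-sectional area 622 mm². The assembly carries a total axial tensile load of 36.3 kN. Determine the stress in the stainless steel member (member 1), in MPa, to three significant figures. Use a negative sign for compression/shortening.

A_1 = 265.9 mm².
Equal strain + equilibrium ⇒ each member carries load in proportion to AE: A₁E₁ = 51320000 N, A₂E₂ = 61330000 N, ΣAE = 112600000 N.
σ₁ = P·E₁/ΣAE = 36300·193000/112600000 = 62.19 MPa.

62.2 MPa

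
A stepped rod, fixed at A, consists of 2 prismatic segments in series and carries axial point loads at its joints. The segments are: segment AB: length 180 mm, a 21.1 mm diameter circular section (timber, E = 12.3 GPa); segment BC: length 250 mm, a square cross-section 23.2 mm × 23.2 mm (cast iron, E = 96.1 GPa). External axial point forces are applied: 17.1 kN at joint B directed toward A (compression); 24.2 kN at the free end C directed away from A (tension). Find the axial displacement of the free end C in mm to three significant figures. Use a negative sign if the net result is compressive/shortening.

Internal axial forces (sectioning from the free end, tension +): N_BC = 24.2 kN, N_AB = 7.1 kN.
A_AB = 349.7 mm².
A_BC = 538.2 mm².
δ_AB = 7100·180/(349.7·12300) = 0.2971 mm
δ_BC = 24200·250/(538.2·96100) = 0.117 mm
δ = Σδ_i = 0.4141 mm.

0.414 mm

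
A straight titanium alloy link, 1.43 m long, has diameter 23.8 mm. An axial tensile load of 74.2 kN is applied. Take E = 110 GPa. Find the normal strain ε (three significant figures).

0.00152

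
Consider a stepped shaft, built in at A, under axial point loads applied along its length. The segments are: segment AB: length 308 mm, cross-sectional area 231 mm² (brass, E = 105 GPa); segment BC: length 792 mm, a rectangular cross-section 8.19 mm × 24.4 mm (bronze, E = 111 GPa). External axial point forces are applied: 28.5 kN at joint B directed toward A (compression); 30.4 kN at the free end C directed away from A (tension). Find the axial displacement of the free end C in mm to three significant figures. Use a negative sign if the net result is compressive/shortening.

1.11 mm

Internal axial forces (sectioning from the free end, tension +): N_BC = 30.4 kN, N_AB = 1.9 kN.
A_BC = 199.8 mm².
δ_AB = 1900·308/(231·105000) = 0.02413 mm
δ_BC = 30400·792/(199.8·111000) = 1.085 mm
δ = Σδ_i = 1.11 mm.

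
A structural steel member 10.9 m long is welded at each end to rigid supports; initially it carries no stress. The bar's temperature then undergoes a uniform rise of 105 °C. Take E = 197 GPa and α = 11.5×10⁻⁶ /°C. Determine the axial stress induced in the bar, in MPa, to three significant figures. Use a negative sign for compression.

Free thermal expansion αLΔT = 11.5e-6 · 10900 · 105 = 13.16 mm.
The walls impose strain ε = −(13.16)/10900 = -1.2075e-03; σ = Eε = 197000 · -1.2075e-03 = -237.9 MPa.

-238 MPa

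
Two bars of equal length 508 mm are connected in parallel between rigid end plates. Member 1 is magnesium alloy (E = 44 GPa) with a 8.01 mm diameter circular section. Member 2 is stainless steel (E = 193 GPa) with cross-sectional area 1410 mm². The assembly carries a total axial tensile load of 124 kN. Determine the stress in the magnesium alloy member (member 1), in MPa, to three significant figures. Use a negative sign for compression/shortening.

A_1 = 50.39 mm².
Equal strain + equilibrium ⇒ each member carries load in proportion to AE: A₁E₁ = 2217000 N, A₂E₂ = 272100000 N, ΣAE = 274300000 N.
σ₁ = P·E₁/ΣAE = 124000·44000/274300000 = 19.89 MPa.

19.9 MPa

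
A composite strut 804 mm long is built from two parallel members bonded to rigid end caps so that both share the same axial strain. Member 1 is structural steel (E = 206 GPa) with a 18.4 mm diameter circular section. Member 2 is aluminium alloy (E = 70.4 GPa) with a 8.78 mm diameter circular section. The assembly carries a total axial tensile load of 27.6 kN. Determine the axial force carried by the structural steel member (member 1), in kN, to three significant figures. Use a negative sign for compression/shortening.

25.6 kN

A_1 = 265.9 mm².
A_2 = 60.55 mm².
Equal strain + equilibrium ⇒ each member carries load in proportion to AE: A₁E₁ = 54780000 N, A₂E₂ = 4262000 N, ΣAE = 59040000 N.
F₁ = P·A₁E₁/ΣAE = 27600·54780000/59040000 = 25610 N.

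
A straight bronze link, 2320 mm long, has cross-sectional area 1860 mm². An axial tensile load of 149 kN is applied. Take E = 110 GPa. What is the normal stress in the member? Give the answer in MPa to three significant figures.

80.1 MPa

σ = N/A = 149000/1860 = 80.11 MPa.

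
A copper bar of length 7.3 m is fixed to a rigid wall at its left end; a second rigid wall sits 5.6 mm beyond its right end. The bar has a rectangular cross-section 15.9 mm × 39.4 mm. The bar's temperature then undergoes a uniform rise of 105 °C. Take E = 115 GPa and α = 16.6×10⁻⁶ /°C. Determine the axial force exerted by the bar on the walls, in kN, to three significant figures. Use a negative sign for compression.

Free thermal expansion αLΔT = 16.6e-6 · 7300 · 105 = 12.72 mm.
The walls engage after the gap closes; constrained expansion = 12.72 − 5.6 = 7.124 mm.
The walls impose strain ε = −(7.124)/7300 = -9.7588e-04; σ = Eε = 115000 · -9.7588e-04 = -112.2 MPa.
Wall reaction R = σ·A = -112.2·626.5 = -70300 N = -70.3 kN.

-70.3 kN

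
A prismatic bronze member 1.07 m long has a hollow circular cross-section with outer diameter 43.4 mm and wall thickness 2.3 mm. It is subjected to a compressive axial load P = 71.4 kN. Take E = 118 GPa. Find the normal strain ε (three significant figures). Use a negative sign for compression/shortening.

A = 297 mm².
σ = N/A = -240.4 MPa; ε = σ/E = -240.4/118000 = -2.037e-03.

-0.00204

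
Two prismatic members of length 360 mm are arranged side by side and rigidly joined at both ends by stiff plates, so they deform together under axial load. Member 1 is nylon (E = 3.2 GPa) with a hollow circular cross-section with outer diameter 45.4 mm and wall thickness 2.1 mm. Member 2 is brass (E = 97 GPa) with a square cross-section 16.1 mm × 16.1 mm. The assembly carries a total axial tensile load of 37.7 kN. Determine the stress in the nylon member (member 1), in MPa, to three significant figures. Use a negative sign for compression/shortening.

4.63 MPa

A_1 = 285.7 mm².
A_2 = 259.2 mm².
Equal strain + equilibrium ⇒ each member carries load in proportion to AE: A₁E₁ = 914100 N, A₂E₂ = 25140000 N, ΣAE = 26060000 N.
σ₁ = P·E₁/ΣAE = 37700·3200/26060000 = 4.63 MPa.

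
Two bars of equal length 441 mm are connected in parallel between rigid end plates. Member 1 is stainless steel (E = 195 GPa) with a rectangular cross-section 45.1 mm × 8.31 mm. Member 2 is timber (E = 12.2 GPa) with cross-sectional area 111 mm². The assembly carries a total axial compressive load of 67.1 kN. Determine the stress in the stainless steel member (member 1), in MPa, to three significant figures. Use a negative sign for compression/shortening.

-176 MPa

A_1 = 374.8 mm².
Equal strain + equilibrium ⇒ each member carries load in proportion to AE: A₁E₁ = 73080000 N, A₂E₂ = 1354000 N, ΣAE = 74440000 N.
σ₁ = P·E₁/ΣAE = -67100·195000/74440000 = -175.8 MPa.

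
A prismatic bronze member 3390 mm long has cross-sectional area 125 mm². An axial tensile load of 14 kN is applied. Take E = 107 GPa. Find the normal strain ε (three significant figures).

0.00105

σ = N/A = 112 MPa; ε = σ/E = 112/107000 = 1.047e-03.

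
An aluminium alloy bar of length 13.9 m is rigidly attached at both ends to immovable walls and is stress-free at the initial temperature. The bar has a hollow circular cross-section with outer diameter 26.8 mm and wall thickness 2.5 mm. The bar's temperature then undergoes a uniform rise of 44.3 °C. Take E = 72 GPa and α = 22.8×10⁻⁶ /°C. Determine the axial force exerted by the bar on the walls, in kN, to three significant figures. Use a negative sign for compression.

Free thermal expansion αLΔT = 22.8e-6 · 13900 · 44.3 = 14.04 mm.
The walls impose strain ε = −(14.04)/13900 = -1.0100e-03; σ = Eε = 72000 · -1.0100e-03 = -72.72 MPa.
Wall reaction R = σ·A = -72.72·190.9 = -13880 N = -13.88 kN.

-13.9 kN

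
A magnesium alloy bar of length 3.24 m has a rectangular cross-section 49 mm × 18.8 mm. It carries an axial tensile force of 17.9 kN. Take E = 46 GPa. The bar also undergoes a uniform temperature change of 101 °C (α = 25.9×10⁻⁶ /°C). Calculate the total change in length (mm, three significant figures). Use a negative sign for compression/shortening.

A = 921.2 mm².
δ_mech = NL/(AE) = 17900·3240/(921.2·46000) = 1.369 mm.
δ_thermal = αLΔT = 25.9e-6·3240·101 = 8.476 mm.
δ = δ_mech + δ_thermal = 9.844 mm.

9.84 mm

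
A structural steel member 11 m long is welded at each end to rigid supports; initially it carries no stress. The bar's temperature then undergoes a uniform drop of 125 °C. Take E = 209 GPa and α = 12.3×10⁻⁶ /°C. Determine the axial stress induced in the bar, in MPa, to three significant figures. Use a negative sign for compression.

321 MPa

Free thermal expansion αLΔT = 12.3e-6 · 11000 · -125 = -16.91 mm.
The walls impose strain ε = −(-16.91)/11000 = 1.5375e-03; σ = Eε = 209000 · 1.5375e-03 = 321.3 MPa.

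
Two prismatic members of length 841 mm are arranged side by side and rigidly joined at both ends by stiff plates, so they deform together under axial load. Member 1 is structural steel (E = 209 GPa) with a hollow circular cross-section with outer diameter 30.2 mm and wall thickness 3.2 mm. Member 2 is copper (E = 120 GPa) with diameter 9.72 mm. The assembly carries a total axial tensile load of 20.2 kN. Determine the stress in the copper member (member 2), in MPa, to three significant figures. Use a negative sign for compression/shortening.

A_1 = 271.4 mm².
A_2 = 74.2 mm².
Equal strain + equilibrium ⇒ each member carries load in proportion to AE: A₁E₁ = 56730000 N, A₂E₂ = 8904000 N, ΣAE = 65630000 N.
σ₂ = P·E₂/ΣAE = 20200·120000/65630000 = 36.93 MPa.

36.9 MPa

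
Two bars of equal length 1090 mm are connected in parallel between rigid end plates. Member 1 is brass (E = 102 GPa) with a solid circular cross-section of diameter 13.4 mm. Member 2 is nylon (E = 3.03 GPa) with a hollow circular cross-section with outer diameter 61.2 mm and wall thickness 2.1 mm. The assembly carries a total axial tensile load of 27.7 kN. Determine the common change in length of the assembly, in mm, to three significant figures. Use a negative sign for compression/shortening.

1.94 mm

A_1 = 141 mm².
A_2 = 389.9 mm².
Equal strain + equilibrium ⇒ each member carries load in proportion to AE: A₁E₁ = 14380000 N, A₂E₂ = 1181000 N, ΣAE = 15570000 N.
δ = PL/ΣAE = 27700·1090/15570000 = 1.94 mm.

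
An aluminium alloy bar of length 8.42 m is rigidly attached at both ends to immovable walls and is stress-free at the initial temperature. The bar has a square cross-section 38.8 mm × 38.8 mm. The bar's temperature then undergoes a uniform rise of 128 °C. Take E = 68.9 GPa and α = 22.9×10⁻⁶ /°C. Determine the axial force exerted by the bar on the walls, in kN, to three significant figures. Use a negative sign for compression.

Free thermal expansion αLΔT = 22.9e-6 · 8420 · 128 = 24.68 mm.
The walls impose strain ε = −(24.68)/8420 = -2.9312e-03; σ = Eε = 68900 · -2.9312e-03 = -202 MPa.
Wall reaction R = σ·A = -202·1505 = -304000 N = -304 kN.

-304 kN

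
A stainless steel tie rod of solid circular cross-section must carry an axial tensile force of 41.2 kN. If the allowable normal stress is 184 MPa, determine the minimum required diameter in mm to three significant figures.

Required area A ≥ P/σ_allow = 41200/184 = 223.9 mm².
For a solid circular section, d ≥ √(4A/π) = 16.88 mm.

16.9 mm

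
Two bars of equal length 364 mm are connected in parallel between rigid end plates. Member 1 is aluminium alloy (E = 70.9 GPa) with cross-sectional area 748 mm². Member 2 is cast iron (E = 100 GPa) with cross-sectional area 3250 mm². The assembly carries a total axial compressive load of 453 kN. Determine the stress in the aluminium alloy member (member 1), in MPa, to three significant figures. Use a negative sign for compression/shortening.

Equal strain + equilibrium ⇒ each member carries load in proportion to AE: A₁E₁ = 53030000 N, A₂E₂ = 325000000 N, ΣAE = 378000000 N.
σ₁ = P·E₁/ΣAE = -453000·70900/378000000 = -84.96 MPa.

-85.0 MPa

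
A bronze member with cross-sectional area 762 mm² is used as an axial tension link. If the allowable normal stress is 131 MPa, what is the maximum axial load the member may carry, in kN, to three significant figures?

99.8 kN

P_max = σ_allow · A = 131 · 762 = 99820 N = 99.82 kN.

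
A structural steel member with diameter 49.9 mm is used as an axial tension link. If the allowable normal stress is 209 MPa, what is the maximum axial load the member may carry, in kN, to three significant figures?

409 kN

A = 1956 mm².
P_max = σ_allow · A = 209 · 1956 = 408700 N = 408.7 kN.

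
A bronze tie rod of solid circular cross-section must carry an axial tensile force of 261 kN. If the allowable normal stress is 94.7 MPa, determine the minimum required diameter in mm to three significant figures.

Required area A ≥ P/σ_allow = 261000/94.7 = 2756 mm².
For a solid circular section, d ≥ √(4A/π) = 59.24 mm.

59.2 mm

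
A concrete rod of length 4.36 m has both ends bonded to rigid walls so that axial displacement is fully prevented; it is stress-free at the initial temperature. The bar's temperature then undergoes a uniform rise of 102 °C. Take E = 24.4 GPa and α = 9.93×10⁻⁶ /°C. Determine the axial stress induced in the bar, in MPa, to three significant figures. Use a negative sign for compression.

Free thermal expansion αLΔT = 9.93e-6 · 4360 · 102 = 4.416 mm.
The walls impose strain ε = −(4.416)/4360 = -1.0129e-03; σ = Eε = 24400 · -1.0129e-03 = -24.71 MPa.

-24.7 MPa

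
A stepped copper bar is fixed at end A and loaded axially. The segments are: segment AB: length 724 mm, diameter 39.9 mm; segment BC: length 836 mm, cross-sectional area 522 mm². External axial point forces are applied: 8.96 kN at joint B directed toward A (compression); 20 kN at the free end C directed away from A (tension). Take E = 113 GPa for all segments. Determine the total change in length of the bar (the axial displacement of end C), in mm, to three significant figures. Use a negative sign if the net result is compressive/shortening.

0.340 mm

Internal axial forces (sectioning from the free end, tension +): N_BC = 20 kN, N_AB = 11.04 kN.
A_AB = 1250 mm².
δ_AB = 11040·724/(1250·113000) = 0.05657 mm
δ_BC = 20000·836/(522·113000) = 0.2835 mm
δ = Σδ_i = 0.34 mm.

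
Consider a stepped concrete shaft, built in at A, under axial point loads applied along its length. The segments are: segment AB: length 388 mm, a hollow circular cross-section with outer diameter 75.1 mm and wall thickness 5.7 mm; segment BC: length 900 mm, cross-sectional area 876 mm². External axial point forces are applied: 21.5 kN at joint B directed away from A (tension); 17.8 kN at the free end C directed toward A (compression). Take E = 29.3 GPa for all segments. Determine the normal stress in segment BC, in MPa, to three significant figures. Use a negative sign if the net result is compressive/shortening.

Internal axial forces (sectioning from the free end, tension +): N_BC = -17.8 kN, N_AB = 3.7 kN.
σ_BC = N_BC/A_BC = -17800/876 = -20.32 MPa.

-20.3 MPa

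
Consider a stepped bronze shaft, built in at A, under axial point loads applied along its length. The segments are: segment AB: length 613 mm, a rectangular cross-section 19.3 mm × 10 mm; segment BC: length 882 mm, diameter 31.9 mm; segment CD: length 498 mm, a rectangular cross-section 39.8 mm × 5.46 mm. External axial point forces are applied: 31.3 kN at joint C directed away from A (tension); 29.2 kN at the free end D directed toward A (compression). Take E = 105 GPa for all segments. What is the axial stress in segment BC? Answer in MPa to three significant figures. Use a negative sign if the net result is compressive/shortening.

2.63 MPa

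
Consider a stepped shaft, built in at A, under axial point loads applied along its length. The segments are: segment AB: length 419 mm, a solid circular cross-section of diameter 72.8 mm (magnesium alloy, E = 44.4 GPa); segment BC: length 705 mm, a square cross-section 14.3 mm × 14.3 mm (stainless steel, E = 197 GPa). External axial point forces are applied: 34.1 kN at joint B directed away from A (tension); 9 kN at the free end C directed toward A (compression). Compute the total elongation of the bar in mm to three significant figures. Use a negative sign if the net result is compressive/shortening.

-0.101 mm

Internal axial forces (sectioning from the free end, tension +): N_BC = -9 kN, N_AB = 25.1 kN.
A_AB = 4162 mm².
A_BC = 204.5 mm².
δ_AB = 25100·419/(4162·44400) = 0.05691 mm
δ_BC = -9000·705/(204.5·197000) = -0.1575 mm
δ = Σδ_i = -0.1006 mm.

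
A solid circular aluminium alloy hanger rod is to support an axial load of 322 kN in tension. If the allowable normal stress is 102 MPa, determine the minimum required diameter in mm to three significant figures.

63.4 mm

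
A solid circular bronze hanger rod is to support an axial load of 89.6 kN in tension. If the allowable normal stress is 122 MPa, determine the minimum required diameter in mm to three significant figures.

30.6 mm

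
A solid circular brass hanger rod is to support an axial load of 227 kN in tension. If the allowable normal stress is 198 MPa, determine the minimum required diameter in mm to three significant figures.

38.2 mm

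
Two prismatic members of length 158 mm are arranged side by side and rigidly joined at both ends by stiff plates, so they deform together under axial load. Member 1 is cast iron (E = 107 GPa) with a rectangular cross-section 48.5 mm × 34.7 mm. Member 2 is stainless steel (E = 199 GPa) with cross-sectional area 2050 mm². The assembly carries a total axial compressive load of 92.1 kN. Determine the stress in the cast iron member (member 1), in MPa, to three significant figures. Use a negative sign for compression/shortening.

-16.8 MPa

A_1 = 1683 mm².
Equal strain + equilibrium ⇒ each member carries load in proportion to AE: A₁E₁ = 180100000 N, A₂E₂ = 408000000 N, ΣAE = 588000000 N.
σ₁ = P·E₁/ΣAE = -92100·107000/588000000 = -16.76 MPa.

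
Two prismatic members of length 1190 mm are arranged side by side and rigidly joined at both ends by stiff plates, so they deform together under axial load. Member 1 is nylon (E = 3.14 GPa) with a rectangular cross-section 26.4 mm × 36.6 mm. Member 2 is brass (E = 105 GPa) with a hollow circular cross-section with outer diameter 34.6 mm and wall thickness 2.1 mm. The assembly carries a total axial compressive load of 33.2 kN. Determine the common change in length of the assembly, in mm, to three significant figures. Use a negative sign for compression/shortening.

-1.55 mm

A_1 = 966.2 mm².
A_2 = 214.4 mm².
Equal strain + equilibrium ⇒ each member carries load in proportion to AE: A₁E₁ = 3034000 N, A₂E₂ = 22510000 N, ΣAE = 25550000 N.
δ = PL/ΣAE = -33200·1190/25550000 = -1.546 mm.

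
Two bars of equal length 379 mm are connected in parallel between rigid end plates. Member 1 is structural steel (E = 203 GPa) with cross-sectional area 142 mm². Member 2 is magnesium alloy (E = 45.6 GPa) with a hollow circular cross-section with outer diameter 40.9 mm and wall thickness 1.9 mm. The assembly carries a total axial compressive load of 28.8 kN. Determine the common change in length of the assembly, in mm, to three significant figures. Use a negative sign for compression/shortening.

-0.277 mm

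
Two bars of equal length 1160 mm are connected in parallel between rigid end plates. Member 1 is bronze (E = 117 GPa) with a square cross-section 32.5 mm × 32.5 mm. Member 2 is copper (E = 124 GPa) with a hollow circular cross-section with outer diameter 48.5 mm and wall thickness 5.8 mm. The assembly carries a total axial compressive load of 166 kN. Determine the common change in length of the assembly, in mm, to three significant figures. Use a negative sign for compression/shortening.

-0.875 mm

A_1 = 1056 mm².
A_2 = 778 mm².
Equal strain + equilibrium ⇒ each member carries load in proportion to AE: A₁E₁ = 123600000 N, A₂E₂ = 96480000 N, ΣAE = 220100000 N.
δ = PL/ΣAE = -166000·1160/220100000 = -0.875 mm.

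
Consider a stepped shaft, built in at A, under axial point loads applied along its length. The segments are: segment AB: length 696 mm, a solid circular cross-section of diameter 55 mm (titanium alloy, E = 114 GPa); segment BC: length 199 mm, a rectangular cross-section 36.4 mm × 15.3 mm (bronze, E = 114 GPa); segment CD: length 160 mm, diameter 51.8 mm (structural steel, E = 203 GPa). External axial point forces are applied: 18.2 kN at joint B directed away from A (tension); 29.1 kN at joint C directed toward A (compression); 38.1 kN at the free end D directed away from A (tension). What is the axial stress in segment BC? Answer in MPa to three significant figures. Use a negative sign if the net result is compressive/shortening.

Internal axial forces (sectioning from the free end, tension +): N_CD = 38.1 kN, N_BC = 9 kN, N_AB = 27.2 kN.
A_BC = 556.9 mm².
σ_BC = N_BC/A_BC = 9000/556.9 = 16.16 MPa.

16.2 MPa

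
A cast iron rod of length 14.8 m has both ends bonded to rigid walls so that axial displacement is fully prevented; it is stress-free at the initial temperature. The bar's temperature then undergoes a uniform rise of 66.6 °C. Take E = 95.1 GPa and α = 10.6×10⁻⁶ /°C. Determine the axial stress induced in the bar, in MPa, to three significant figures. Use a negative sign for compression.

Free thermal expansion αLΔT = 10.6e-6 · 14800 · 66.6 = 10.45 mm.
The walls impose strain ε = −(10.45)/14800 = -7.0596e-04; σ = Eε = 95100 · -7.0596e-04 = -67.14 MPa.

-67.1 MPa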